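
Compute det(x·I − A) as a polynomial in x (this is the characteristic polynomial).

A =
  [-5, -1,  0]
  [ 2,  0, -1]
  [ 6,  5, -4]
x^3 + 9*x^2 + 27*x + 27

Expanding det(x·I − A) (e.g. by cofactor expansion or by noting that A is similar to its Jordan form J, which has the same characteristic polynomial as A) gives
  χ_A(x) = x^3 + 9*x^2 + 27*x + 27
which factors as (x + 3)^3. The eigenvalues (with algebraic multiplicities) are λ = -3 with multiplicity 3.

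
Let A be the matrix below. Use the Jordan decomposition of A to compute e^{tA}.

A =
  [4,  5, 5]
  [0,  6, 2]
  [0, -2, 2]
e^{tA} =
  [exp(4*t), 5*t*exp(4*t), 5*t*exp(4*t)]
  [0, 2*t*exp(4*t) + exp(4*t), 2*t*exp(4*t)]
  [0, -2*t*exp(4*t), -2*t*exp(4*t) + exp(4*t)]

Strategy: write A = P · J · P⁻¹ where J is a Jordan canonical form, so e^{tA} = P · e^{tJ} · P⁻¹, and e^{tJ} can be computed block-by-block.

A has Jordan form
J =
  [4, 1, 0]
  [0, 4, 0]
  [0, 0, 4]
(up to reordering of blocks).

Per-block formulas:
  For a 2×2 Jordan block J_2(4): exp(t · J_2(4)) = e^(4t)·(I + t·N), where N is the 2×2 nilpotent shift.
  For a 1×1 block at λ = 4: exp(t · [4]) = [e^(4t)].

After assembling e^{tJ} and conjugating by P, we get:

e^{tA} =
  [exp(4*t), 5*t*exp(4*t), 5*t*exp(4*t)]
  [0, 2*t*exp(4*t) + exp(4*t), 2*t*exp(4*t)]
  [0, -2*t*exp(4*t), -2*t*exp(4*t) + exp(4*t)]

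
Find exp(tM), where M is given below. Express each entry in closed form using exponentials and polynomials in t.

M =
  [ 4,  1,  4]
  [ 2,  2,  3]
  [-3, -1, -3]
e^{tM} =
  [-t^2*exp(t)/2 + 3*t*exp(t) + exp(t), t*exp(t), -t^2*exp(t)/2 + 4*t*exp(t)]
  [-t^2*exp(t)/2 + 2*t*exp(t), t*exp(t) + exp(t), -t^2*exp(t)/2 + 3*t*exp(t)]
  [t^2*exp(t)/2 - 3*t*exp(t), -t*exp(t), t^2*exp(t)/2 - 4*t*exp(t) + exp(t)]

Strategy: write M = P · J · P⁻¹ where J is a Jordan canonical form, so e^{tM} = P · e^{tJ} · P⁻¹, and e^{tJ} can be computed block-by-block.

M has Jordan form
J =
  [1, 1, 0]
  [0, 1, 1]
  [0, 0, 1]
(up to reordering of blocks).

Per-block formulas:
  For a 3×3 Jordan block J_3(1): exp(t · J_3(1)) = e^(1t)·(I + t·N + (t^2/2)·N^2), where N is the 3×3 nilpotent shift.

After assembling e^{tJ} and conjugating by P, we get:

e^{tM} =
  [-t^2*exp(t)/2 + 3*t*exp(t) + exp(t), t*exp(t), -t^2*exp(t)/2 + 4*t*exp(t)]
  [-t^2*exp(t)/2 + 2*t*exp(t), t*exp(t) + exp(t), -t^2*exp(t)/2 + 3*t*exp(t)]
  [t^2*exp(t)/2 - 3*t*exp(t), -t*exp(t), t^2*exp(t)/2 - 4*t*exp(t) + exp(t)]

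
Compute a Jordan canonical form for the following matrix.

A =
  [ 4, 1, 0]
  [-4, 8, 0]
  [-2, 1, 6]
J_2(6) ⊕ J_1(6)

The characteristic polynomial is
  det(x·I − A) = x^3 - 18*x^2 + 108*x - 216 = (x - 6)^3

Eigenvalues and multiplicities (the geometric multiplicity of λ is n − rank(A − λI), which equals the number of Jordan blocks for λ):
  λ = 6: algebraic multiplicity = 3, geometric multiplicity = 2

Determining the block sizes for each eigenvalue:
  λ = 6: 2 blocks summing to 3 forces exactly one block of size 2 and the rest size 1 → block sizes [2, 1]

Assembling the blocks gives a Jordan form
J =
  [6, 1, 0]
  [0, 6, 0]
  [0, 0, 6]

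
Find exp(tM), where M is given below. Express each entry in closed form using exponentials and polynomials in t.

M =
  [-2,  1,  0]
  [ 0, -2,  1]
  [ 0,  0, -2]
e^{tM} =
  [exp(-2*t), t*exp(-2*t), t^2*exp(-2*t)/2]
  [0, exp(-2*t), t*exp(-2*t)]
  [0, 0, exp(-2*t)]

Strategy: write M = P · J · P⁻¹ where J is a Jordan canonical form, so e^{tM} = P · e^{tJ} · P⁻¹, and e^{tJ} can be computed block-by-block.

M has Jordan form
J =
  [-2,  1,  0]
  [ 0, -2,  1]
  [ 0,  0, -2]
(up to reordering of blocks).

Per-block formulas:
  For a 3×3 Jordan block J_3(-2): exp(t · J_3(-2)) = e^(-2t)·(I + t·N + (t^2/2)·N^2), where N is the 3×3 nilpotent shift.

After assembling e^{tJ} and conjugating by P, we get:

e^{tM} =
  [exp(-2*t), t*exp(-2*t), t^2*exp(-2*t)/2]
  [0, exp(-2*t), t*exp(-2*t)]
  [0, 0, exp(-2*t)]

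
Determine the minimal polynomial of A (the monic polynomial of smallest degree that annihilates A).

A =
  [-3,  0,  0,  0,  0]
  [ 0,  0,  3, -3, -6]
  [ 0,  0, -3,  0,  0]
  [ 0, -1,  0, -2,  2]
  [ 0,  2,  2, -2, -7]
x^3 + 9*x^2 + 27*x + 27

The characteristic polynomial is χ_A(x) = (x + 3)^5, so the eigenvalues are known. The minimal polynomial is
  m_A(x) = Π_λ (x − λ)^{k_λ}
where k_λ is the size of the *largest* Jordan block for λ (equivalently, the smallest k with (A − λI)^k v = 0 for every generalised eigenvector v of λ).

  λ = -3: largest Jordan block has size 3, contributing (x + 3)^3

So m_A(x) = (x + 3)^3 = x^3 + 9*x^2 + 27*x + 27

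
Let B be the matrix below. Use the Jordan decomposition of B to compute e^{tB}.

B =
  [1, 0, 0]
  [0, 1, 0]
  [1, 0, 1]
e^{tB} =
  [exp(t), 0, 0]
  [0, exp(t), 0]
  [t*exp(t), 0, exp(t)]

Strategy: write B = P · J · P⁻¹ where J is a Jordan canonical form, so e^{tB} = P · e^{tJ} · P⁻¹, and e^{tJ} can be computed block-by-block.

B has Jordan form
J =
  [1, 1, 0]
  [0, 1, 0]
  [0, 0, 1]
(up to reordering of blocks).

Per-block formulas:
  For a 2×2 Jordan block J_2(1): exp(t · J_2(1)) = e^(1t)·(I + t·N), where N is the 2×2 nilpotent shift.
  For a 1×1 block at λ = 1: exp(t · [1]) = [e^(1t)].

After assembling e^{tJ} and conjugating by P, we get:

e^{tB} =
  [exp(t), 0, 0]
  [0, exp(t), 0]
  [t*exp(t), 0, exp(t)]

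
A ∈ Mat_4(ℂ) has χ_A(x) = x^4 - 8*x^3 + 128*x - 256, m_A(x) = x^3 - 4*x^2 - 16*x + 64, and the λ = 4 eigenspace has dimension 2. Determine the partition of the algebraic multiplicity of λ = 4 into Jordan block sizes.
Block sizes for λ = 4: [2, 1]

Step 1 — from the characteristic polynomial, algebraic multiplicity of λ = 4 is 3. From dim ker(A − (4)·I) = 2, there are exactly 2 Jordan blocks for λ = 4.
Step 2 — from the minimal polynomial, the factor (x − 4)^2 tells us the largest block for λ = 4 has size 2.
Step 3 — with total size 3, 2 blocks, and largest block 2, the block sizes (in nonincreasing order) are [2, 1].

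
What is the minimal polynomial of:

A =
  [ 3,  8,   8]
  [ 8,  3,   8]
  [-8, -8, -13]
x^2 + 2*x - 15

The characteristic polynomial is χ_A(x) = (x - 3)*(x + 5)^2, so the eigenvalues are known. The minimal polynomial is
  m_A(x) = Π_λ (x − λ)^{k_λ}
where k_λ is the size of the *largest* Jordan block for λ (equivalently, the smallest k with (A − λI)^k v = 0 for every generalised eigenvector v of λ).

  λ = -5: largest Jordan block has size 1, contributing (x + 5)
  λ = 3: largest Jordan block has size 1, contributing (x − 3)

So m_A(x) = (x - 3)*(x + 5) = x^2 + 2*x - 15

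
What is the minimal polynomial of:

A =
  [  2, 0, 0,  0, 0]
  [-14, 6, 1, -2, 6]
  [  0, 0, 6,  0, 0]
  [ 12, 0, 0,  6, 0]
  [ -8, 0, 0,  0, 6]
x^3 - 14*x^2 + 60*x - 72

The characteristic polynomial is χ_A(x) = (x - 6)^4*(x - 2), so the eigenvalues are known. The minimal polynomial is
  m_A(x) = Π_λ (x − λ)^{k_λ}
where k_λ is the size of the *largest* Jordan block for λ (equivalently, the smallest k with (A − λI)^k v = 0 for every generalised eigenvector v of λ).

  λ = 2: largest Jordan block has size 1, contributing (x − 2)
  λ = 6: largest Jordan block has size 2, contributing (x − 6)^2

So m_A(x) = (x - 6)^2*(x - 2) = x^3 - 14*x^2 + 60*x - 72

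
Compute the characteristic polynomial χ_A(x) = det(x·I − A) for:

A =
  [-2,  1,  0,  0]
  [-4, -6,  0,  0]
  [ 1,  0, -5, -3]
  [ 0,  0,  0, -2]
x^4 + 15*x^3 + 82*x^2 + 192*x + 160

Expanding det(x·I − A) (e.g. by cofactor expansion or by noting that A is similar to its Jordan form J, which has the same characteristic polynomial as A) gives
  χ_A(x) = x^4 + 15*x^3 + 82*x^2 + 192*x + 160
which factors as (x + 2)*(x + 4)^2*(x + 5). The eigenvalues (with algebraic multiplicities) are λ = -5 with multiplicity 1, λ = -4 with multiplicity 2, λ = -2 with multiplicity 1.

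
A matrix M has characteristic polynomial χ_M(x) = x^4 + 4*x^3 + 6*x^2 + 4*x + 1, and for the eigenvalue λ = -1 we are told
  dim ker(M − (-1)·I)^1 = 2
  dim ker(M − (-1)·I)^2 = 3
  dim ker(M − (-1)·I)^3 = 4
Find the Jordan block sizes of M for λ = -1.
Block sizes for λ = -1: [3, 1]

From the dimensions of kernels of powers, the number of Jordan blocks of size at least j is d_j − d_{j−1} where d_j = dim ker(N^j) (with d_0 = 0). Computing the differences gives [2, 1, 1].
The number of blocks of size exactly k is (#blocks of size ≥ k) − (#blocks of size ≥ k + 1), so the partition is: 1 block(s) of size 1, 1 block(s) of size 3.
In nonincreasing order the block sizes are [3, 1].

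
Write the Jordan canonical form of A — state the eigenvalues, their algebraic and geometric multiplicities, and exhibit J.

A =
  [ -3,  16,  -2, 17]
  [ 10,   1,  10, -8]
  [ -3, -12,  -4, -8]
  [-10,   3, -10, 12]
J_2(-1) ⊕ J_2(4)

The characteristic polynomial is
  det(x·I − A) = x^4 - 6*x^3 + x^2 + 24*x + 16 = (x - 4)^2*(x + 1)^2

Eigenvalues and multiplicities (the geometric multiplicity of λ is n − rank(A − λI), which equals the number of Jordan blocks for λ):
  λ = -1: algebraic multiplicity = 2, geometric multiplicity = 1
  λ = 4: algebraic multiplicity = 2, geometric multiplicity = 1

Determining the block sizes for each eigenvalue:
  λ = -1: one block (gm = 1), so the single block has size am = 2 → block sizes [2]
  λ = 4: one block (gm = 1), so the single block has size am = 2 → block sizes [2]

Assembling the blocks gives a Jordan form
J =
  [-1,  1, 0, 0]
  [ 0, -1, 0, 0]
  [ 0,  0, 4, 1]
  [ 0,  0, 0, 4]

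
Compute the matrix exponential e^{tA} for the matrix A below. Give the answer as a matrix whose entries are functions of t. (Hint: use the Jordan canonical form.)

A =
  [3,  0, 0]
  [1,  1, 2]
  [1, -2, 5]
e^{tA} =
  [exp(3*t), 0, 0]
  [t*exp(3*t), -2*t*exp(3*t) + exp(3*t), 2*t*exp(3*t)]
  [t*exp(3*t), -2*t*exp(3*t), 2*t*exp(3*t) + exp(3*t)]

Strategy: write A = P · J · P⁻¹ where J is a Jordan canonical form, so e^{tA} = P · e^{tJ} · P⁻¹, and e^{tJ} can be computed block-by-block.

A has Jordan form
J =
  [3, 1, 0]
  [0, 3, 0]
  [0, 0, 3]
(up to reordering of blocks).

Per-block formulas:
  For a 2×2 Jordan block J_2(3): exp(t · J_2(3)) = e^(3t)·(I + t·N), where N is the 2×2 nilpotent shift.
  For a 1×1 block at λ = 3: exp(t · [3]) = [e^(3t)].

After assembling e^{tJ} and conjugating by P, we get:

e^{tA} =
  [exp(3*t), 0, 0]
  [t*exp(3*t), -2*t*exp(3*t) + exp(3*t), 2*t*exp(3*t)]
  [t*exp(3*t), -2*t*exp(3*t), 2*t*exp(3*t) + exp(3*t)]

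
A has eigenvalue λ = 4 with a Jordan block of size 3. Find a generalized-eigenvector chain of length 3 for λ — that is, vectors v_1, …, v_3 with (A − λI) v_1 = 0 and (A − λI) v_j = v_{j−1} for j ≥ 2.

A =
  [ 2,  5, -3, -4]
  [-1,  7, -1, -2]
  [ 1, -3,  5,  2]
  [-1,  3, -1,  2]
A Jordan chain for λ = 4 of length 3:
v_1 = (2, 1, -1, 1)ᵀ
v_2 = (5, 3, -3, 3)ᵀ
v_3 = (0, 1, 0, 0)ᵀ

Let N = A − (4)·I. We want v_3 with N^3 v_3 = 0 but N^2 v_3 ≠ 0; then v_{j-1} := N · v_j for j = 3, …, 2.

Pick v_3 = (0, 1, 0, 0)ᵀ.
Then v_2 = N · v_3 = (5, 3, -3, 3)ᵀ.
Then v_1 = N · v_2 = (2, 1, -1, 1)ᵀ.

Sanity check: (A − (4)·I) v_1 = (0, 0, 0, 0)ᵀ = 0. ✓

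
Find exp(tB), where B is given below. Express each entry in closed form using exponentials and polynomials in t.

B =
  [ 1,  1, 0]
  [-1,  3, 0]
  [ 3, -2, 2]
e^{tB} =
  [-t*exp(2*t) + exp(2*t), t*exp(2*t), 0]
  [-t*exp(2*t), t*exp(2*t) + exp(2*t), 0]
  [-t^2*exp(2*t)/2 + 3*t*exp(2*t), t^2*exp(2*t)/2 - 2*t*exp(2*t), exp(2*t)]

Strategy: write B = P · J · P⁻¹ where J is a Jordan canonical form, so e^{tB} = P · e^{tJ} · P⁻¹, and e^{tJ} can be computed block-by-block.

B has Jordan form
J =
  [2, 1, 0]
  [0, 2, 1]
  [0, 0, 2]
(up to reordering of blocks).

Per-block formulas:
  For a 3×3 Jordan block J_3(2): exp(t · J_3(2)) = e^(2t)·(I + t·N + (t^2/2)·N^2), where N is the 3×3 nilpotent shift.

After assembling e^{tJ} and conjugating by P, we get:

e^{tB} =
  [-t*exp(2*t) + exp(2*t), t*exp(2*t), 0]
  [-t*exp(2*t), t*exp(2*t) + exp(2*t), 0]
  [-t^2*exp(2*t)/2 + 3*t*exp(2*t), t^2*exp(2*t)/2 - 2*t*exp(2*t), exp(2*t)]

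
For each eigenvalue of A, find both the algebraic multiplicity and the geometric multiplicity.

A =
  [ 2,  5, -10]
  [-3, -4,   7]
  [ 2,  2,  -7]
λ = -3: alg = 3, geom = 1

Step 1 — factor the characteristic polynomial to read off the algebraic multiplicities:
  χ_A(x) = (x + 3)^3

Step 2 — compute geometric multiplicities via the rank-nullity identity g(λ) = n − rank(A − λI):
  rank(A − (-3)·I) = 2, so dim ker(A − (-3)·I) = n − 2 = 1

Summary:
  λ = -3: algebraic multiplicity = 3, geometric multiplicity = 1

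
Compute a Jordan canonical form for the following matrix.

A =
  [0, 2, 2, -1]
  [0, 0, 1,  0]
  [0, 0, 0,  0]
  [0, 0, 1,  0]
J_3(0) ⊕ J_1(0)

The characteristic polynomial is
  det(x·I − A) = x^4

Eigenvalues and multiplicities (the geometric multiplicity of λ is n − rank(A − λI), which equals the number of Jordan blocks for λ):
  λ = 0: algebraic multiplicity = 4, geometric multiplicity = 2

Determining the block sizes for each eigenvalue:
  λ = 0: with am = 4 and gm = 2, the partition is not yet determined (e.g. several partitions of 4 into 2 parts exist). Let N = A − (0)·I. Computing rank(N^1) = 2, rank(N^2) = 1, rank(N^3) = 0; the number of blocks of size ≥ j is rank(N^{j−1}) − rank(N^j), giving [2, 1, 1]. So we have 1 block(s) of size 3, 1 block(s) of size 1 → block sizes [3, 1]

Assembling the blocks gives a Jordan form
J =
  [0, 1, 0, 0]
  [0, 0, 1, 0]
  [0, 0, 0, 0]
  [0, 0, 0, 0]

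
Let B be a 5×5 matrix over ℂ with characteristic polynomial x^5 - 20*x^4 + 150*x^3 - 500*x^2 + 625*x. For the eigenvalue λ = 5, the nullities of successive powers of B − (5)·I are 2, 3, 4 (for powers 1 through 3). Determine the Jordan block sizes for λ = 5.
Block sizes for λ = 5: [3, 1]

From the dimensions of kernels of powers, the number of Jordan blocks of size at least j is d_j − d_{j−1} where d_j = dim ker(N^j) (with d_0 = 0). Computing the differences gives [2, 1, 1].
The number of blocks of size exactly k is (#blocks of size ≥ k) − (#blocks of size ≥ k + 1), so the partition is: 1 block(s) of size 1, 1 block(s) of size 3.
In nonincreasing order the block sizes are [3, 1].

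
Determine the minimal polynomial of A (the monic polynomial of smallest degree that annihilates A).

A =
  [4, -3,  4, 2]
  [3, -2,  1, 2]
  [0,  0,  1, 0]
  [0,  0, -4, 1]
x^3 - 3*x^2 + 3*x - 1

The characteristic polynomial is χ_A(x) = (x - 1)^4, so the eigenvalues are known. The minimal polynomial is
  m_A(x) = Π_λ (x − λ)^{k_λ}
where k_λ is the size of the *largest* Jordan block for λ (equivalently, the smallest k with (A − λI)^k v = 0 for every generalised eigenvector v of λ).

  λ = 1: largest Jordan block has size 3, contributing (x − 1)^3

So m_A(x) = (x - 1)^3 = x^3 - 3*x^2 + 3*x - 1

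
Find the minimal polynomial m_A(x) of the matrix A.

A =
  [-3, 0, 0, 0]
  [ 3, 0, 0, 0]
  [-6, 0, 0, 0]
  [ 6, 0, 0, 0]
x^2 + 3*x

The characteristic polynomial is χ_A(x) = x^3*(x + 3), so the eigenvalues are known. The minimal polynomial is
  m_A(x) = Π_λ (x − λ)^{k_λ}
where k_λ is the size of the *largest* Jordan block for λ (equivalently, the smallest k with (A − λI)^k v = 0 for every generalised eigenvector v of λ).

  λ = -3: largest Jordan block has size 1, contributing (x + 3)
  λ = 0: largest Jordan block has size 1, contributing (x − 0)

So m_A(x) = x*(x + 3) = x^2 + 3*x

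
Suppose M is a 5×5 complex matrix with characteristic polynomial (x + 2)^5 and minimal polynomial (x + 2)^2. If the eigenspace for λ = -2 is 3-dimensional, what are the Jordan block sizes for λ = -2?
Block sizes for λ = -2: [2, 2, 1]

Step 1 — from the characteristic polynomial, algebraic multiplicity of λ = -2 is 5. From dim ker(M − (-2)·I) = 3, there are exactly 3 Jordan blocks for λ = -2.
Step 2 — from the minimal polynomial, the factor (x + 2)^2 tells us the largest block for λ = -2 has size 2.
Step 3 — with total size 5, 3 blocks, and largest block 2, the block sizes (in nonincreasing order) are [2, 2, 1].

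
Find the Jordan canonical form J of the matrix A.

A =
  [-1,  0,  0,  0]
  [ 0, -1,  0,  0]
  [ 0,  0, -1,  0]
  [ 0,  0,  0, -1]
J_1(-1) ⊕ J_1(-1) ⊕ J_1(-1) ⊕ J_1(-1)

The characteristic polynomial is
  det(x·I − A) = x^4 + 4*x^3 + 6*x^2 + 4*x + 1 = (x + 1)^4

Eigenvalues and multiplicities (the geometric multiplicity of λ is n − rank(A − λI), which equals the number of Jordan blocks for λ):
  λ = -1: algebraic multiplicity = 4, geometric multiplicity = 4

Determining the block sizes for each eigenvalue:
  λ = -1: gm = am = 4, so every block has size 1 → block sizes [1, 1, 1, 1]

Assembling the blocks gives a Jordan form
J =
  [-1,  0,  0,  0]
  [ 0, -1,  0,  0]
  [ 0,  0, -1,  0]
  [ 0,  0,  0, -1]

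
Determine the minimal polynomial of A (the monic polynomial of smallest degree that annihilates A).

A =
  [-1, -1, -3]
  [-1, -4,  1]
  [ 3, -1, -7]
x^3 + 12*x^2 + 48*x + 64

The characteristic polynomial is χ_A(x) = (x + 4)^3, so the eigenvalues are known. The minimal polynomial is
  m_A(x) = Π_λ (x − λ)^{k_λ}
where k_λ is the size of the *largest* Jordan block for λ (equivalently, the smallest k with (A − λI)^k v = 0 for every generalised eigenvector v of λ).

  λ = -4: largest Jordan block has size 3, contributing (x + 4)^3

So m_A(x) = (x + 4)^3 = x^3 + 12*x^2 + 48*x + 64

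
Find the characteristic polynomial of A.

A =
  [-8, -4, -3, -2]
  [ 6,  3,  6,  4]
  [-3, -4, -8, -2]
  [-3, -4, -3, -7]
x^4 + 20*x^3 + 150*x^2 + 500*x + 625

Expanding det(x·I − A) (e.g. by cofactor expansion or by noting that A is similar to its Jordan form J, which has the same characteristic polynomial as A) gives
  χ_A(x) = x^4 + 20*x^3 + 150*x^2 + 500*x + 625
which factors as (x + 5)^4. The eigenvalues (with algebraic multiplicities) are λ = -5 with multiplicity 4.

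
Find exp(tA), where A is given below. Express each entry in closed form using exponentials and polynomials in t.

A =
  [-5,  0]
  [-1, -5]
e^{tA} =
  [exp(-5*t), 0]
  [-t*exp(-5*t), exp(-5*t)]

Strategy: write A = P · J · P⁻¹ where J is a Jordan canonical form, so e^{tA} = P · e^{tJ} · P⁻¹, and e^{tJ} can be computed block-by-block.

A has Jordan form
J =
  [-5,  1]
  [ 0, -5]
(up to reordering of blocks).

Per-block formulas:
  For a 2×2 Jordan block J_2(-5): exp(t · J_2(-5)) = e^(-5t)·(I + t·N), where N is the 2×2 nilpotent shift.

After assembling e^{tJ} and conjugating by P, we get:

e^{tA} =
  [exp(-5*t), 0]
  [-t*exp(-5*t), exp(-5*t)]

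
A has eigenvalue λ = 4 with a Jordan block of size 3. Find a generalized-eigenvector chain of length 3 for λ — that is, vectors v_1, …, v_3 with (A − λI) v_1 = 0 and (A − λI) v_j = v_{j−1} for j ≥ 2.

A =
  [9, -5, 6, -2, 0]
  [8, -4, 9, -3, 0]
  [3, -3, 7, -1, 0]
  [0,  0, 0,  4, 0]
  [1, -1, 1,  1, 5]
A Jordan chain for λ = 4 of length 3:
v_1 = (4, 4, 0, 0, 0)ᵀ
v_2 = (7, 11, 4, 0, 0)ᵀ
v_3 = (1, 0, 0, -1, 0)ᵀ

Let N = A − (4)·I. We want v_3 with N^3 v_3 = 0 but N^2 v_3 ≠ 0; then v_{j-1} := N · v_j for j = 3, …, 2.

Pick v_3 = (1, 0, 0, -1, 0)ᵀ.
Then v_2 = N · v_3 = (7, 11, 4, 0, 0)ᵀ.
Then v_1 = N · v_2 = (4, 4, 0, 0, 0)ᵀ.

Sanity check: (A − (4)·I) v_1 = (0, 0, 0, 0, 0)ᵀ = 0. ✓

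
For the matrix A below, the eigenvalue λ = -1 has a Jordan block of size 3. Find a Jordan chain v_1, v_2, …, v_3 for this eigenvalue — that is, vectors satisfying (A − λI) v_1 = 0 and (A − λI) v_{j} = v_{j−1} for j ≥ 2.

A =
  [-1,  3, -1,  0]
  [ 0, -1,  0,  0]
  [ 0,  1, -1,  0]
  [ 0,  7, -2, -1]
A Jordan chain for λ = -1 of length 3:
v_1 = (-1, 0, 0, -2)ᵀ
v_2 = (3, 0, 1, 7)ᵀ
v_3 = (0, 1, 0, 0)ᵀ

Let N = A − (-1)·I. We want v_3 with N^3 v_3 = 0 but N^2 v_3 ≠ 0; then v_{j-1} := N · v_j for j = 3, …, 2.

Pick v_3 = (0, 1, 0, 0)ᵀ.
Then v_2 = N · v_3 = (3, 0, 1, 7)ᵀ.
Then v_1 = N · v_2 = (-1, 0, 0, -2)ᵀ.

Sanity check: (A − (-1)·I) v_1 = (0, 0, 0, 0)ᵀ = 0. ✓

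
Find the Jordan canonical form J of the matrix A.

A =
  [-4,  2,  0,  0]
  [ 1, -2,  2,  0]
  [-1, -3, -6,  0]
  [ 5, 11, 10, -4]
J_3(-4) ⊕ J_1(-4)

The characteristic polynomial is
  det(x·I − A) = x^4 + 16*x^3 + 96*x^2 + 256*x + 256 = (x + 4)^4

Eigenvalues and multiplicities (the geometric multiplicity of λ is n − rank(A − λI), which equals the number of Jordan blocks for λ):
  λ = -4: algebraic multiplicity = 4, geometric multiplicity = 2

Determining the block sizes for each eigenvalue:
  λ = -4: with am = 4 and gm = 2, the partition is not yet determined (e.g. several partitions of 4 into 2 parts exist). Let N = A − (-4)·I. Computing rank(N^1) = 2, rank(N^2) = 1, rank(N^3) = 0; the number of blocks of size ≥ j is rank(N^{j−1}) − rank(N^j), giving [2, 1, 1]. So we have 1 block(s) of size 3, 1 block(s) of size 1 → block sizes [3, 1]

Assembling the blocks gives a Jordan form
J =
  [-4,  1,  0,  0]
  [ 0, -4,  1,  0]
  [ 0,  0, -4,  0]
  [ 0,  0,  0, -4]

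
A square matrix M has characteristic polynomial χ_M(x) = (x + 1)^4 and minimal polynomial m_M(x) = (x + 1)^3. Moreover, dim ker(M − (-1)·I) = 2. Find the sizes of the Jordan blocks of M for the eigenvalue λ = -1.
Block sizes for λ = -1: [3, 1]

Step 1 — from the characteristic polynomial, algebraic multiplicity of λ = -1 is 4. From dim ker(M − (-1)·I) = 2, there are exactly 2 Jordan blocks for λ = -1.
Step 2 — from the minimal polynomial, the factor (x + 1)^3 tells us the largest block for λ = -1 has size 3.
Step 3 — with total size 4, 2 blocks, and largest block 3, the block sizes (in nonincreasing order) are [3, 1].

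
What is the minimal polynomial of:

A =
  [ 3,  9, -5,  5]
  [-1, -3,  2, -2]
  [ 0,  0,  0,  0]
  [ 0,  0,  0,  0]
x^3

The characteristic polynomial is χ_A(x) = x^4, so the eigenvalues are known. The minimal polynomial is
  m_A(x) = Π_λ (x − λ)^{k_λ}
where k_λ is the size of the *largest* Jordan block for λ (equivalently, the smallest k with (A − λI)^k v = 0 for every generalised eigenvector v of λ).

  λ = 0: largest Jordan block has size 3, contributing (x − 0)^3

So m_A(x) = x^3 = x^3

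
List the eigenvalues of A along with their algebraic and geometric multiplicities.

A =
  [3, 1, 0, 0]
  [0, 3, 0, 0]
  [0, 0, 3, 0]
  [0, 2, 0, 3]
λ = 3: alg = 4, geom = 3

Step 1 — factor the characteristic polynomial to read off the algebraic multiplicities:
  χ_A(x) = (x - 3)^4

Step 2 — compute geometric multiplicities via the rank-nullity identity g(λ) = n − rank(A − λI):
  rank(A − (3)·I) = 1, so dim ker(A − (3)·I) = n − 1 = 3

Summary:
  λ = 3: algebraic multiplicity = 4, geometric multiplicity = 3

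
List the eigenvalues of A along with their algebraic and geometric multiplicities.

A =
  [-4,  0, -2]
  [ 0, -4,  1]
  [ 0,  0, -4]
λ = -4: alg = 3, geom = 2

Step 1 — factor the characteristic polynomial to read off the algebraic multiplicities:
  χ_A(x) = (x + 4)^3

Step 2 — compute geometric multiplicities via the rank-nullity identity g(λ) = n − rank(A − λI):
  rank(A − (-4)·I) = 1, so dim ker(A − (-4)·I) = n − 1 = 2

Summary:
  λ = -4: algebraic multiplicity = 3, geometric multiplicity = 2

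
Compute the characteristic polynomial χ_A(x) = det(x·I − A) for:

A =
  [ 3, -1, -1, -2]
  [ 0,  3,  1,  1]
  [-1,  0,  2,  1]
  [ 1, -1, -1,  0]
x^4 - 8*x^3 + 24*x^2 - 32*x + 16

Expanding det(x·I − A) (e.g. by cofactor expansion or by noting that A is similar to its Jordan form J, which has the same characteristic polynomial as A) gives
  χ_A(x) = x^4 - 8*x^3 + 24*x^2 - 32*x + 16
which factors as (x - 2)^4. The eigenvalues (with algebraic multiplicities) are λ = 2 with multiplicity 4.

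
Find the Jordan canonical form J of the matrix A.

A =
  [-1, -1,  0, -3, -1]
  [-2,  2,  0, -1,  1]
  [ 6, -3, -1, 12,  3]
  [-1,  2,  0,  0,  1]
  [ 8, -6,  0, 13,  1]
J_2(-1) ⊕ J_1(-1) ⊕ J_2(2)

The characteristic polynomial is
  det(x·I − A) = x^5 - x^4 - 5*x^3 + x^2 + 8*x + 4 = (x - 2)^2*(x + 1)^3

Eigenvalues and multiplicities (the geometric multiplicity of λ is n − rank(A − λI), which equals the number of Jordan blocks for λ):
  λ = -1: algebraic multiplicity = 3, geometric multiplicity = 2
  λ = 2: algebraic multiplicity = 2, geometric multiplicity = 1

Determining the block sizes for each eigenvalue:
  λ = -1: 2 blocks summing to 3 forces exactly one block of size 2 and the rest size 1 → block sizes [2, 1]
  λ = 2: one block (gm = 1), so the single block has size am = 2 → block sizes [2]

Assembling the blocks gives a Jordan form
J =
  [-1,  1,  0, 0, 0]
  [ 0, -1,  0, 0, 0]
  [ 0,  0, -1, 0, 0]
  [ 0,  0,  0, 2, 1]
  [ 0,  0,  0, 0, 2]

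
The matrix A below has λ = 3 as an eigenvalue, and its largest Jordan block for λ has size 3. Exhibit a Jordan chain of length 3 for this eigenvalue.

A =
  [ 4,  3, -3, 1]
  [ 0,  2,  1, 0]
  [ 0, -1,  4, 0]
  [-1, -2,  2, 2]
A Jordan chain for λ = 3 of length 3:
v_1 = (1, 0, 0, -1)ᵀ
v_2 = (3, -1, -1, -2)ᵀ
v_3 = (0, 1, 0, 0)ᵀ

Let N = A − (3)·I. We want v_3 with N^3 v_3 = 0 but N^2 v_3 ≠ 0; then v_{j-1} := N · v_j for j = 3, …, 2.

Pick v_3 = (0, 1, 0, 0)ᵀ.
Then v_2 = N · v_3 = (3, -1, -1, -2)ᵀ.
Then v_1 = N · v_2 = (1, 0, 0, -1)ᵀ.

Sanity check: (A − (3)·I) v_1 = (0, 0, 0, 0)ᵀ = 0. ✓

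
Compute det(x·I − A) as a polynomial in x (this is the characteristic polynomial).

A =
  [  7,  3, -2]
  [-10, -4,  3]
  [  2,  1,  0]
x^3 - 3*x^2 + 3*x - 1

Expanding det(x·I − A) (e.g. by cofactor expansion or by noting that A is similar to its Jordan form J, which has the same characteristic polynomial as A) gives
  χ_A(x) = x^3 - 3*x^2 + 3*x - 1
which factors as (x - 1)^3. The eigenvalues (with algebraic multiplicities) are λ = 1 with multiplicity 3.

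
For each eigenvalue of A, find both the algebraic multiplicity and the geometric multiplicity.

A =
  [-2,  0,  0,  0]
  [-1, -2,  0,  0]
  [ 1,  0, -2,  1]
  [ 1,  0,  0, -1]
λ = -2: alg = 3, geom = 2; λ = -1: alg = 1, geom = 1

Step 1 — factor the characteristic polynomial to read off the algebraic multiplicities:
  χ_A(x) = (x + 1)*(x + 2)^3

Step 2 — compute geometric multiplicities via the rank-nullity identity g(λ) = n − rank(A − λI):
  rank(A − (-2)·I) = 2, so dim ker(A − (-2)·I) = n − 2 = 2
  rank(A − (-1)·I) = 3, so dim ker(A − (-1)·I) = n − 3 = 1

Summary:
  λ = -2: algebraic multiplicity = 3, geometric multiplicity = 2
  λ = -1: algebraic multiplicity = 1, geometric multiplicity = 1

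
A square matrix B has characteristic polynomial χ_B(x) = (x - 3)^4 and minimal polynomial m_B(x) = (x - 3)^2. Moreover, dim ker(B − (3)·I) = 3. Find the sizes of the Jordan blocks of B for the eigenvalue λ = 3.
Block sizes for λ = 3: [2, 1, 1]

Step 1 — from the characteristic polynomial, algebraic multiplicity of λ = 3 is 4. From dim ker(B − (3)·I) = 3, there are exactly 3 Jordan blocks for λ = 3.
Step 2 — from the minimal polynomial, the factor (x − 3)^2 tells us the largest block for λ = 3 has size 2.
Step 3 — with total size 4, 3 blocks, and largest block 2, the block sizes (in nonincreasing order) are [2, 1, 1].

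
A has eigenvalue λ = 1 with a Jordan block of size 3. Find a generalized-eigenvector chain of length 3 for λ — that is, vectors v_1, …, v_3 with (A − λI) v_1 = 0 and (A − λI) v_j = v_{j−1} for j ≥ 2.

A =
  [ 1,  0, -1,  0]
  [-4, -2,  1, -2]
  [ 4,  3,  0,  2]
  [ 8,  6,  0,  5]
A Jordan chain for λ = 1 of length 3:
v_1 = (-4, 0, 0, 8)ᵀ
v_2 = (0, -4, 4, 8)ᵀ
v_3 = (1, 0, 0, 0)ᵀ

Let N = A − (1)·I. We want v_3 with N^3 v_3 = 0 but N^2 v_3 ≠ 0; then v_{j-1} := N · v_j for j = 3, …, 2.

Pick v_3 = (1, 0, 0, 0)ᵀ.
Then v_2 = N · v_3 = (0, -4, 4, 8)ᵀ.
Then v_1 = N · v_2 = (-4, 0, 0, 8)ᵀ.

Sanity check: (A − (1)·I) v_1 = (0, 0, 0, 0)ᵀ = 0. ✓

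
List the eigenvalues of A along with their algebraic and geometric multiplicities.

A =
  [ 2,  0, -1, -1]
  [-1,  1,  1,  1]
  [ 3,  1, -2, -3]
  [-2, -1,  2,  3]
λ = 1: alg = 4, geom = 2

Step 1 — factor the characteristic polynomial to read off the algebraic multiplicities:
  χ_A(x) = (x - 1)^4

Step 2 — compute geometric multiplicities via the rank-nullity identity g(λ) = n − rank(A − λI):
  rank(A − (1)·I) = 2, so dim ker(A − (1)·I) = n − 2 = 2

Summary:
  λ = 1: algebraic multiplicity = 4, geometric multiplicity = 2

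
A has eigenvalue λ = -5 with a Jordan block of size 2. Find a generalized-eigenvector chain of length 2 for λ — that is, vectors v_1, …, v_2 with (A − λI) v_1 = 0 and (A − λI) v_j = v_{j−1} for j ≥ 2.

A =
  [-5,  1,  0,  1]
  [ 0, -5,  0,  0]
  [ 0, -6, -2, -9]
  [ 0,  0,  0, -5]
A Jordan chain for λ = -5 of length 2:
v_1 = (1, 0, 0, 0)ᵀ
v_2 = (0, 1, 2, 0)ᵀ

Let N = A − (-5)·I. We want v_2 with N^2 v_2 = 0 but N^1 v_2 ≠ 0; then v_{j-1} := N · v_j for j = 2, …, 2.

Pick v_2 = (0, 1, 2, 0)ᵀ.
Then v_1 = N · v_2 = (1, 0, 0, 0)ᵀ.

Sanity check: (A − (-5)·I) v_1 = (0, 0, 0, 0)ᵀ = 0. ✓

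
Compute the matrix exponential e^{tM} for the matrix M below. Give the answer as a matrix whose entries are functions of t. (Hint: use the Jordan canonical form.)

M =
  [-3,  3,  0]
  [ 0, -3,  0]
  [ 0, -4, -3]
e^{tM} =
  [exp(-3*t), 3*t*exp(-3*t), 0]
  [0, exp(-3*t), 0]
  [0, -4*t*exp(-3*t), exp(-3*t)]

Strategy: write M = P · J · P⁻¹ where J is a Jordan canonical form, so e^{tM} = P · e^{tJ} · P⁻¹, and e^{tJ} can be computed block-by-block.

M has Jordan form
J =
  [-3,  1,  0]
  [ 0, -3,  0]
  [ 0,  0, -3]
(up to reordering of blocks).

Per-block formulas:
  For a 1×1 block at λ = -3: exp(t · [-3]) = [e^(-3t)].
  For a 2×2 Jordan block J_2(-3): exp(t · J_2(-3)) = e^(-3t)·(I + t·N), where N is the 2×2 nilpotent shift.

After assembling e^{tJ} and conjugating by P, we get:

e^{tM} =
  [exp(-3*t), 3*t*exp(-3*t), 0]
  [0, exp(-3*t), 0]
  [0, -4*t*exp(-3*t), exp(-3*t)]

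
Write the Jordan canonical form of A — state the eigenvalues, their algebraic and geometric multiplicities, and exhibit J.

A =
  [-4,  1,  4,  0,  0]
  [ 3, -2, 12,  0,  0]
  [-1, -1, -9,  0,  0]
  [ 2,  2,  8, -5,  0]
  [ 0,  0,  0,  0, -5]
J_2(-5) ⊕ J_1(-5) ⊕ J_1(-5) ⊕ J_1(-5)

The characteristic polynomial is
  det(x·I − A) = x^5 + 25*x^4 + 250*x^3 + 1250*x^2 + 3125*x + 3125 = (x + 5)^5

Eigenvalues and multiplicities (the geometric multiplicity of λ is n − rank(A − λI), which equals the number of Jordan blocks for λ):
  λ = -5: algebraic multiplicity = 5, geometric multiplicity = 4

Determining the block sizes for each eigenvalue:
  λ = -5: 4 blocks summing to 5 forces exactly one block of size 2 and the rest size 1 → block sizes [2, 1, 1, 1]

Assembling the blocks gives a Jordan form
J =
  [-5,  1,  0,  0,  0]
  [ 0, -5,  0,  0,  0]
  [ 0,  0, -5,  0,  0]
  [ 0,  0,  0, -5,  0]
  [ 0,  0,  0,  0, -5]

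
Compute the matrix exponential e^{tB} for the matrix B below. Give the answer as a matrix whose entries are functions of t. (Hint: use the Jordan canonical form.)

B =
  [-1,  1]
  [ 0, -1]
e^{tB} =
  [exp(-t), t*exp(-t)]
  [0, exp(-t)]

Strategy: write B = P · J · P⁻¹ where J is a Jordan canonical form, so e^{tB} = P · e^{tJ} · P⁻¹, and e^{tJ} can be computed block-by-block.

B has Jordan form
J =
  [-1,  1]
  [ 0, -1]
(up to reordering of blocks).

Per-block formulas:
  For a 2×2 Jordan block J_2(-1): exp(t · J_2(-1)) = e^(-1t)·(I + t·N), where N is the 2×2 nilpotent shift.

After assembling e^{tJ} and conjugating by P, we get:

e^{tB} =
  [exp(-t), t*exp(-t)]
  [0, exp(-t)]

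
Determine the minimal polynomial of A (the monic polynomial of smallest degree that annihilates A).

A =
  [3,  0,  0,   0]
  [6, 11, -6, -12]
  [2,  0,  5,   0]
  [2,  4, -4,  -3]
x^2 - 8*x + 15

The characteristic polynomial is χ_A(x) = (x - 5)^2*(x - 3)^2, so the eigenvalues are known. The minimal polynomial is
  m_A(x) = Π_λ (x − λ)^{k_λ}
where k_λ is the size of the *largest* Jordan block for λ (equivalently, the smallest k with (A − λI)^k v = 0 for every generalised eigenvector v of λ).

  λ = 3: largest Jordan block has size 1, contributing (x − 3)
  λ = 5: largest Jordan block has size 1, contributing (x − 5)

So m_A(x) = (x - 5)*(x - 3) = x^2 - 8*x + 15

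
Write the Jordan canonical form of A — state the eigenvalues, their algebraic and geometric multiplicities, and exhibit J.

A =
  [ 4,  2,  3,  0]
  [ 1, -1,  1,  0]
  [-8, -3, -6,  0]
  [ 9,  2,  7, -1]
J_3(-1) ⊕ J_1(-1)

The characteristic polynomial is
  det(x·I − A) = x^4 + 4*x^3 + 6*x^2 + 4*x + 1 = (x + 1)^4

Eigenvalues and multiplicities (the geometric multiplicity of λ is n − rank(A − λI), which equals the number of Jordan blocks for λ):
  λ = -1: algebraic multiplicity = 4, geometric multiplicity = 2

Determining the block sizes for each eigenvalue:
  λ = -1: with am = 4 and gm = 2, the partition is not yet determined (e.g. several partitions of 4 into 2 parts exist). Let N = A − (-1)·I. Computing rank(N^1) = 2, rank(N^2) = 1, rank(N^3) = 0; the number of blocks of size ≥ j is rank(N^{j−1}) − rank(N^j), giving [2, 1, 1]. So we have 1 block(s) of size 3, 1 block(s) of size 1 → block sizes [3, 1]

Assembling the blocks gives a Jordan form
J =
  [-1,  1,  0,  0]
  [ 0, -1,  1,  0]
  [ 0,  0, -1,  0]
  [ 0,  0,  0, -1]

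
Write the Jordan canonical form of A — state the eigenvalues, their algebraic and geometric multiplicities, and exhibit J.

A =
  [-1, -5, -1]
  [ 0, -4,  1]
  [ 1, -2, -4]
J_3(-3)

The characteristic polynomial is
  det(x·I − A) = x^3 + 9*x^2 + 27*x + 27 = (x + 3)^3

Eigenvalues and multiplicities (the geometric multiplicity of λ is n − rank(A − λI), which equals the number of Jordan blocks for λ):
  λ = -3: algebraic multiplicity = 3, geometric multiplicity = 1

Determining the block sizes for each eigenvalue:
  λ = -3: one block (gm = 1), so the single block has size am = 3 → block sizes [3]

Assembling the blocks gives a Jordan form
J =
  [-3,  1,  0]
  [ 0, -3,  1]
  [ 0,  0, -3]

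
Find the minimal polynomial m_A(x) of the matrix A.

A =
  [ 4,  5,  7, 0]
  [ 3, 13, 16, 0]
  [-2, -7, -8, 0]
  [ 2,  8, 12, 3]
x^3 - 9*x^2 + 27*x - 27

The characteristic polynomial is χ_A(x) = (x - 3)^4, so the eigenvalues are known. The minimal polynomial is
  m_A(x) = Π_λ (x − λ)^{k_λ}
where k_λ is the size of the *largest* Jordan block for λ (equivalently, the smallest k with (A − λI)^k v = 0 for every generalised eigenvector v of λ).

  λ = 3: largest Jordan block has size 3, contributing (x − 3)^3

So m_A(x) = (x - 3)^3 = x^3 - 9*x^2 + 27*x - 27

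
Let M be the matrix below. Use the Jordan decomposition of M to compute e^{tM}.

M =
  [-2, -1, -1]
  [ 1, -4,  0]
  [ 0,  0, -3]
e^{tM} =
  [t*exp(-3*t) + exp(-3*t), -t*exp(-3*t), -t^2*exp(-3*t)/2 - t*exp(-3*t)]
  [t*exp(-3*t), -t*exp(-3*t) + exp(-3*t), -t^2*exp(-3*t)/2]
  [0, 0, exp(-3*t)]

Strategy: write M = P · J · P⁻¹ where J is a Jordan canonical form, so e^{tM} = P · e^{tJ} · P⁻¹, and e^{tJ} can be computed block-by-block.

M has Jordan form
J =
  [-3,  1,  0]
  [ 0, -3,  1]
  [ 0,  0, -3]
(up to reordering of blocks).

Per-block formulas:
  For a 3×3 Jordan block J_3(-3): exp(t · J_3(-3)) = e^(-3t)·(I + t·N + (t^2/2)·N^2), where N is the 3×3 nilpotent shift.

After assembling e^{tJ} and conjugating by P, we get:

e^{tM} =
  [t*exp(-3*t) + exp(-3*t), -t*exp(-3*t), -t^2*exp(-3*t)/2 - t*exp(-3*t)]
  [t*exp(-3*t), -t*exp(-3*t) + exp(-3*t), -t^2*exp(-3*t)/2]
  [0, 0, exp(-3*t)]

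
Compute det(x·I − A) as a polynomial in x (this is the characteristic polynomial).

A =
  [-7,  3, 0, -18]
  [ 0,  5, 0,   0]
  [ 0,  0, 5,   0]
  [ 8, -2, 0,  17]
x^4 - 20*x^3 + 150*x^2 - 500*x + 625

Expanding det(x·I − A) (e.g. by cofactor expansion or by noting that A is similar to its Jordan form J, which has the same characteristic polynomial as A) gives
  χ_A(x) = x^4 - 20*x^3 + 150*x^2 - 500*x + 625
which factors as (x - 5)^4. The eigenvalues (with algebraic multiplicities) are λ = 5 with multiplicity 4.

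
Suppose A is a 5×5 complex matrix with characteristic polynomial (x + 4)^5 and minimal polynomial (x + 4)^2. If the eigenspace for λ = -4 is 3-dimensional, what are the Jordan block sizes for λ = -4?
Block sizes for λ = -4: [2, 2, 1]

Step 1 — from the characteristic polynomial, algebraic multiplicity of λ = -4 is 5. From dim ker(A − (-4)·I) = 3, there are exactly 3 Jordan blocks for λ = -4.
Step 2 — from the minimal polynomial, the factor (x + 4)^2 tells us the largest block for λ = -4 has size 2.
Step 3 — with total size 5, 3 blocks, and largest block 2, the block sizes (in nonincreasing order) are [2, 2, 1].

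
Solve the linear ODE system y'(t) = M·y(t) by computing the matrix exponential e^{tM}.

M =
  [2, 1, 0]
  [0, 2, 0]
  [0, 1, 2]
e^{tM} =
  [exp(2*t), t*exp(2*t), 0]
  [0, exp(2*t), 0]
  [0, t*exp(2*t), exp(2*t)]

Strategy: write M = P · J · P⁻¹ where J is a Jordan canonical form, so e^{tM} = P · e^{tJ} · P⁻¹, and e^{tJ} can be computed block-by-block.

M has Jordan form
J =
  [2, 1, 0]
  [0, 2, 0]
  [0, 0, 2]
(up to reordering of blocks).

Per-block formulas:
  For a 1×1 block at λ = 2: exp(t · [2]) = [e^(2t)].
  For a 2×2 Jordan block J_2(2): exp(t · J_2(2)) = e^(2t)·(I + t·N), where N is the 2×2 nilpotent shift.

After assembling e^{tJ} and conjugating by P, we get:

e^{tM} =
  [exp(2*t), t*exp(2*t), 0]
  [0, exp(2*t), 0]
  [0, t*exp(2*t), exp(2*t)]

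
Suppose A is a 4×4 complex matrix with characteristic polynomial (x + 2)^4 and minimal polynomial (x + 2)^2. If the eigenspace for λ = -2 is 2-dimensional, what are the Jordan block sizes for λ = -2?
Block sizes for λ = -2: [2, 2]

Step 1 — from the characteristic polynomial, algebraic multiplicity of λ = -2 is 4. From dim ker(A − (-2)·I) = 2, there are exactly 2 Jordan blocks for λ = -2.
Step 2 — from the minimal polynomial, the factor (x + 2)^2 tells us the largest block for λ = -2 has size 2.
Step 3 — with total size 4, 2 blocks, and largest block 2, the block sizes (in nonincreasing order) are [2, 2].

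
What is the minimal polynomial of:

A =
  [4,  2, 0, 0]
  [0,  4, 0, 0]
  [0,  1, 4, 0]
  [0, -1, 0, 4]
x^2 - 8*x + 16

The characteristic polynomial is χ_A(x) = (x - 4)^4, so the eigenvalues are known. The minimal polynomial is
  m_A(x) = Π_λ (x − λ)^{k_λ}
where k_λ is the size of the *largest* Jordan block for λ (equivalently, the smallest k with (A − λI)^k v = 0 for every generalised eigenvector v of λ).

  λ = 4: largest Jordan block has size 2, contributing (x − 4)^2

So m_A(x) = (x - 4)^2 = x^2 - 8*x + 16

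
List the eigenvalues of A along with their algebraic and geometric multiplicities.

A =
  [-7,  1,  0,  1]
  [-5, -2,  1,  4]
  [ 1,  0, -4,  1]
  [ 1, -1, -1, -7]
λ = -5: alg = 4, geom = 2

Step 1 — factor the characteristic polynomial to read off the algebraic multiplicities:
  χ_A(x) = (x + 5)^4

Step 2 — compute geometric multiplicities via the rank-nullity identity g(λ) = n − rank(A − λI):
  rank(A − (-5)·I) = 2, so dim ker(A − (-5)·I) = n − 2 = 2

Summary:
  λ = -5: algebraic multiplicity = 4, geometric multiplicity = 2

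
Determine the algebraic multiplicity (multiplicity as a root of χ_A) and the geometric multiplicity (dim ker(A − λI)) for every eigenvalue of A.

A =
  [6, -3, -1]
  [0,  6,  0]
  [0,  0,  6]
λ = 6: alg = 3, geom = 2

Step 1 — factor the characteristic polynomial to read off the algebraic multiplicities:
  χ_A(x) = (x - 6)^3

Step 2 — compute geometric multiplicities via the rank-nullity identity g(λ) = n − rank(A − λI):
  rank(A − (6)·I) = 1, so dim ker(A − (6)·I) = n − 1 = 2

Summary:
  λ = 6: algebraic multiplicity = 3, geometric multiplicity = 2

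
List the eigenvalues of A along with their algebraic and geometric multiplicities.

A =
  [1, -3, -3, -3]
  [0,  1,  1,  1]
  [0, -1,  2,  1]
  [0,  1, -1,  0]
λ = 1: alg = 4, geom = 2

Step 1 — factor the characteristic polynomial to read off the algebraic multiplicities:
  χ_A(x) = (x - 1)^4

Step 2 — compute geometric multiplicities via the rank-nullity identity g(λ) = n − rank(A − λI):
  rank(A − (1)·I) = 2, so dim ker(A − (1)·I) = n − 2 = 2

Summary:
  λ = 1: algebraic multiplicity = 4, geometric multiplicity = 2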